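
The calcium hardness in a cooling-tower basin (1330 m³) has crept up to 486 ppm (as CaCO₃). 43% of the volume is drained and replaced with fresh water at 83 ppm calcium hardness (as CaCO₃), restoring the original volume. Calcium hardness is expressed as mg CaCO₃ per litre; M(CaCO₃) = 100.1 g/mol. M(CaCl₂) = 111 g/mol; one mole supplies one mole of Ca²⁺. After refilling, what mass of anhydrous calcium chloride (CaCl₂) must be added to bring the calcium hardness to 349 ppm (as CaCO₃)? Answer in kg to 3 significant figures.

Volume: 1330 m³ = 1,330,000 L.
After draining 43% and refilling: 486 × 0.57 + 83 × 0.43 = 312.71 ppm.
Deficit to target: 349 − 312.71 = 36.29 mg/L.
As CaCO₃: 36.29 mg/L × 1,330,000 L = 48,270 g; ÷ 100.1 = 482.2 mol Ca²⁺.
Mass: 482.2 × 111 = 53,520 g.

53.5 kg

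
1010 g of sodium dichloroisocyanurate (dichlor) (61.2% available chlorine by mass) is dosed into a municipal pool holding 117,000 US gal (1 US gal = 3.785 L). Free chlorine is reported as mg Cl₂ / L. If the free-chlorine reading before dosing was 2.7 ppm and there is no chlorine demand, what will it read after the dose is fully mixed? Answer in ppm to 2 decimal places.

Volume: 117,000 US gal × 3.785 L/gal = 442,845 L.
Available chlorine delivered: 1010 g × 0.612 = 618.1 g as Cl₂.
Concentration rise: 618.1 g / 442,845 L = 1.396 mg/L = 1.40 ppm.
Final FC: 2.7 + 1.40 = 4.10 ppm.

4.10 ppm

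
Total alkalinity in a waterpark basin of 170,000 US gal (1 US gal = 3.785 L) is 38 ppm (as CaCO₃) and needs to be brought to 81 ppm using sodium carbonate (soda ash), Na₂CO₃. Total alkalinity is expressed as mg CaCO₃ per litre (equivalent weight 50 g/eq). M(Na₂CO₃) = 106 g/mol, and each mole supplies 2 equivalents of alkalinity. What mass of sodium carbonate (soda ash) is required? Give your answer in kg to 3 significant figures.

Volume: 170,000 US gal × 3.785 L/gal = 643,450 L.
Alkalinity to add: (81 − 38) = 43 mg/L as CaCO₃ × 643,450 L = 27,670 g as CaCO₃.
Equivalents: 27,670 g ÷ 50 g/eq = 553.4 eq.
Each mole of Na₂CO₃ supplies 2 eq, so 553.4 / 2 = 276.7 mol.
Mass: 276.7 mol × 106 g/mol = 29,330 g.

29.3 kg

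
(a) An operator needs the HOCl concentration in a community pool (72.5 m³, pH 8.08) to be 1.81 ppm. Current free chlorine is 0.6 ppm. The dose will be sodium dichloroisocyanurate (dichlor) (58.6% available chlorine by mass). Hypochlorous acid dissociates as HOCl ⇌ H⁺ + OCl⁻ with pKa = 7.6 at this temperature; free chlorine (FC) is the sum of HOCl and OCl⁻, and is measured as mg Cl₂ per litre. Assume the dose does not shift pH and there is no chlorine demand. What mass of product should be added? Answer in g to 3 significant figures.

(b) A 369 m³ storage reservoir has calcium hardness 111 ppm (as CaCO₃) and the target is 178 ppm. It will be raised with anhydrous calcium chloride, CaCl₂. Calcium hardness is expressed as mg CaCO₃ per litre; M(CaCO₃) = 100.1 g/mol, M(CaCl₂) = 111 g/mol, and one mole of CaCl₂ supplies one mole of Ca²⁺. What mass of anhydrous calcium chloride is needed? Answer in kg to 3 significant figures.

(a) 826 g; (b) 27.4 kg

(a) Volume: 72.5 m³ = 72,500 L.
(a) [OCl⁻]/[HOCl] = 10^(pH − pKa) = 10^(8.08 − 7.6) = 3.02; fraction as HOCl = 1/(1 + 3.02) = 0.2488.
(a) Free chlorine required for 1.81 ppm HOCl: 1.81 / 0.2488 = 7.276 ppm.
(a) FC to add: 7.276 − 0.6 = 6.676 mg/L as Cl₂.
(a) Cl₂ equivalent: 6.676 mg/L × 72,500 L = 484 g.
(a) Product at 58.6% available Cl: 484 / 0.586 = 826 g.

(b) Volume: 369 m³ = 369,000 L.
(b) Hardness to add: (178 − 111) = 67 mg/L as CaCO₃ × 369,000 L = 24,720 g as CaCO₃.
(b) Moles of Ca²⁺ (1 mol Ca²⁺ ≡ 1 mol CaCO₃): 24,720 / 100.1 g/mol = 247 mol.
(b) Mass of CaCl₂: 247 × 111 = 27,420 g.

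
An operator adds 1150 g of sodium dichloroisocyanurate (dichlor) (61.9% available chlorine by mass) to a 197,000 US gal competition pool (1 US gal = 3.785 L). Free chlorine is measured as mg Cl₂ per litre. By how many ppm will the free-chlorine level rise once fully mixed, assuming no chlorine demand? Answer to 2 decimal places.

Volume: 197,000 US gal × 3.785 L/gal = 745,645 L.
Available chlorine delivered: 1150 g × 0.619 = 711.9 g as Cl₂.
Concentration rise: 711.9 g / 745,645 L = 0.9547 mg/L = 0.95 ppm.

0.95 ppm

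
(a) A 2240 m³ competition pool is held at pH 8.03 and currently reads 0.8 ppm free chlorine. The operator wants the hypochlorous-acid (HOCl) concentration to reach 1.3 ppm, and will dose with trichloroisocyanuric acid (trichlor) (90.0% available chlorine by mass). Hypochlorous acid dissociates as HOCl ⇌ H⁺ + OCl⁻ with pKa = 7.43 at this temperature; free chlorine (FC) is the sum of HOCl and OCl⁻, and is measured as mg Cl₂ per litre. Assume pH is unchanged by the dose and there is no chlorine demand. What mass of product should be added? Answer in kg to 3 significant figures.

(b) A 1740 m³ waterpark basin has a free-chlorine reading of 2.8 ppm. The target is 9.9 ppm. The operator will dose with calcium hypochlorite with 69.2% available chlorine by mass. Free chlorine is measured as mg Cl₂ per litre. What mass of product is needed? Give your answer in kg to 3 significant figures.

(a) 14.1 kg; (b) 17.9 kg

(a) Volume: 2240 m³ = 2,240,000 L.
(a) [OCl⁻]/[HOCl] = 10^(pH − pKa) = 10^(8.03 − 7.43) = 3.981; fraction as HOCl = 1/(1 + 3.981) = 0.2008.
(a) Free chlorine required for 1.3 ppm HOCl: 1.3 / 0.2008 = 6.475 ppm.
(a) FC to add: 6.475 − 0.8 = 5.675 mg/L as Cl₂.
(a) Cl₂ equivalent: 5.675 mg/L × 2,240,000 L = 12,710 g.
(a) Product at 90.0% available Cl: 12,710 / 0.9 = 14,130 g.

(b) Volume: 1740 m³ = 1,740,000 L.
(b) Chlorine deficit: 9.9 − 2.8 = 7.1 ppm = 7.1 mg/L as Cl₂.
(b) Cl₂ equivalent needed: 7.1 mg/L × 1,740,000 L = 12,350,000 mg = 12,350 g.
(b) Product at 69.2% available chlorine: 12,350 / 0.692 = 17,850 g.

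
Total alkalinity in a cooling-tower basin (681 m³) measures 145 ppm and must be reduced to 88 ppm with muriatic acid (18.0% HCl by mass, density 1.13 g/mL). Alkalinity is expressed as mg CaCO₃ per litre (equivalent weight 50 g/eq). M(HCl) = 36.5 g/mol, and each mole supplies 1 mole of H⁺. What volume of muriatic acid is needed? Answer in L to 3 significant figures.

Volume: 681 m³ = 681,000 L.
Alkalinity to neutralize: (145 − 88) = 57 mg/L as CaCO₃ × 681,000 L = 38,820 g as CaCO₃.
Equivalents of H⁺ required: 38,820 ÷ 50 g/eq = 776.3 eq = 776.3 mol HCl.
Mass of HCl: 776.3 × 36.5 = 28,340 g.
Mass of 18.0% solution: 28,340 / 0.18 = 157,400 g.
Volume: 157,400 g ÷ 1.13 g/mL = 139,300 mL.

139 L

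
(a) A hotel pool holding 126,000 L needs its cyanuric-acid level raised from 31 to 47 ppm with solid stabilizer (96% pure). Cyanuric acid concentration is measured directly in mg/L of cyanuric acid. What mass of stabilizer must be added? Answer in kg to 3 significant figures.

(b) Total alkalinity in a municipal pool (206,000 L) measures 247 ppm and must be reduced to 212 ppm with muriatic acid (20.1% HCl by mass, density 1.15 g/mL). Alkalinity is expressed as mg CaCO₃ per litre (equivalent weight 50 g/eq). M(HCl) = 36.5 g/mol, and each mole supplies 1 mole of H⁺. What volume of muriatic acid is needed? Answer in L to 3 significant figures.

(a) 2.10 kg; (b) 22.8 L

(a) CYA to add: (47 − 31) = 16 mg/L × 126,000 L = 2016 g cyanuric acid.
(a) At 96% purity: 2016 / 0.96 = 2100 g product.

(b) Alkalinity to neutralize: (247 − 212) = 35 mg/L as CaCO₃ × 206,000 L = 7210 g as CaCO₃.
(b) Equivalents of H⁺ required: 7210 ÷ 50 g/eq = 144.2 eq = 144.2 mol HCl.
(b) Mass of HCl: 144.2 × 36.5 = 5263 g.
(b) Mass of 20.1% solution: 5263 / 0.201 = 26,190 g.
(b) Volume: 26,190 g ÷ 1.15 g/mL = 22,770 mL.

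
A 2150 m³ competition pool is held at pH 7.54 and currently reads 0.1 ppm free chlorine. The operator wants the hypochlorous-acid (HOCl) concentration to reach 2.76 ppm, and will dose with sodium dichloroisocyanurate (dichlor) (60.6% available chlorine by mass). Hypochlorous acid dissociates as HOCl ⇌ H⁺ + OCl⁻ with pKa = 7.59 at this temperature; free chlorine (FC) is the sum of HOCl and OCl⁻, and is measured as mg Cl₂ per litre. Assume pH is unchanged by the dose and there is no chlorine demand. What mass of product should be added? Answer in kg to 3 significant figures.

Volume: 2150 m³ = 2,150,000 L.
[OCl⁻]/[HOCl] = 10^(pH − pKa) = 10^(7.54 − 7.59) = 0.8913; fraction as HOCl = 1/(1 + 0.8913) = 0.5288.
Free chlorine required for 2.76 ppm HOCl: 2.76 / 0.5288 = 5.22 ppm.
FC to add: 5.22 − 0.1 = 5.12 mg/L as Cl₂.
Cl₂ equivalent: 5.12 mg/L × 2,150,000 L = 11,010 g.
Product at 60.6% available Cl: 11,010 / 0.606 = 18,160 g.

18.2 kg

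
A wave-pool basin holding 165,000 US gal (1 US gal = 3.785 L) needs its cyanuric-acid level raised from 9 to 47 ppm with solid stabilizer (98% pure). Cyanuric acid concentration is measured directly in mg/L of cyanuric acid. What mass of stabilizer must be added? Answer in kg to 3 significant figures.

Volume: 165,000 US gal × 3.785 L/gal = 624,525 L.
CYA to add: (47 − 9) = 38 mg/L × 624,525 L = 23,730 g cyanuric acid.
At 98% purity: 23,730 / 0.98 = 24,220 g product.

24.2 kg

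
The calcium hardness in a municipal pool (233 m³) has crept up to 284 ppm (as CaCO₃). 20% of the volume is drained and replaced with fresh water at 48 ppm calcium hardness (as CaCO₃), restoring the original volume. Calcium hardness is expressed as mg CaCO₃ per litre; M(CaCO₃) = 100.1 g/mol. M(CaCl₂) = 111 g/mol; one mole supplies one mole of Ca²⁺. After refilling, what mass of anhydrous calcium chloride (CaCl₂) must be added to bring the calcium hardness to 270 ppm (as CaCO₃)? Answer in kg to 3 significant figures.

Volume: 233 m³ = 233,000 L.
After draining 20% and refilling: 284 × 0.80 + 48 × 0.20 = 236.8 ppm.
Deficit to target: 270 − 236.8 = 33.2 mg/L.
As CaCO₃: 33.2 mg/L × 233,000 L = 7736 g; ÷ 100.1 = 77.28 mol Ca²⁺.
Mass: 77.28 × 111 = 8578 g.

8.58 kg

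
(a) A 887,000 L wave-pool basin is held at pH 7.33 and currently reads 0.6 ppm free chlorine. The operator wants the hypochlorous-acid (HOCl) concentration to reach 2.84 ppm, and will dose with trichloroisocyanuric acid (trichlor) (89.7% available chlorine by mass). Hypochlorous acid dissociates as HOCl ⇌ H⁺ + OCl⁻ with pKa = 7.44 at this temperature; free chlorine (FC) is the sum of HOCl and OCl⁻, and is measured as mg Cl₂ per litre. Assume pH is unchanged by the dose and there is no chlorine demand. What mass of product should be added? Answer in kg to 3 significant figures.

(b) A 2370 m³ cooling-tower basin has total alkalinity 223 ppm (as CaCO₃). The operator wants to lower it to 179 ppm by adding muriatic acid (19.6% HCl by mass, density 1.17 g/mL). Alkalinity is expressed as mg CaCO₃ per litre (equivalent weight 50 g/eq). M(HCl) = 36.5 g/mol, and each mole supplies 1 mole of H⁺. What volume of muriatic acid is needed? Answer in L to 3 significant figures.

(a) 4.39 kg; (b) 332 L

(a) [OCl⁻]/[HOCl] = 10^(pH − pKa) = 10^(7.33 − 7.44) = 0.7762; fraction as HOCl = 1/(1 + 0.7762) = 0.563.
(a) Free chlorine required for 2.84 ppm HOCl: 2.84 / 0.563 = 5.045 ppm.
(a) FC to add: 5.045 − 0.6 = 4.445 mg/L as Cl₂.
(a) Cl₂ equivalent: 4.445 mg/L × 887,000 L = 3942 g.
(a) Product at 89.7% available Cl: 3942 / 0.897 = 4395 g.

(b) Volume: 2370 m³ = 2,370,000 L.
(b) Alkalinity to neutralize: (223 − 179) = 44 mg/L as CaCO₃ × 2,370,000 L = 104,300 g as CaCO₃.
(b) Equivalents of H⁺ required: 104,300 ÷ 50 g/eq = 2086 eq = 2086 mol HCl.
(b) Mass of HCl: 2086 × 36.5 = 76,120 g.
(b) Mass of 19.6% solution: 76,120 / 0.196 = 388,400 g.
(b) Volume: 388,400 g ÷ 1.17 g/mL = 332,000 mL.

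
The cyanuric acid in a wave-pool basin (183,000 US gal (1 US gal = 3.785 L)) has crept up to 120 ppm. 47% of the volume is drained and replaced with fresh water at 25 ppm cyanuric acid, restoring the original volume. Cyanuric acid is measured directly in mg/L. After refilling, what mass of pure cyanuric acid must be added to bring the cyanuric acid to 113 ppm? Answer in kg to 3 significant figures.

26.1 kg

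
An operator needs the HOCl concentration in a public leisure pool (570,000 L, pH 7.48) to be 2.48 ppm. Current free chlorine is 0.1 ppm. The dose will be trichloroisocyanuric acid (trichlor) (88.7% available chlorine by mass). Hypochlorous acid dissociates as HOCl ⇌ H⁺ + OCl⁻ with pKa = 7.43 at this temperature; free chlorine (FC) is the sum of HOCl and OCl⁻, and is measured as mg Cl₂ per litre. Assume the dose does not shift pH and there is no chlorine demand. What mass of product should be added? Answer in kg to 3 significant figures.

[OCl⁻]/[HOCl] = 10^(pH − pKa) = 10^(7.48 − 7.43) = 1.122; fraction as HOCl = 1/(1 + 1.122) = 0.4712.
Free chlorine required for 2.48 ppm HOCl: 2.48 / 0.4712 = 5.263 ppm.
FC to add: 5.263 − 0.1 = 5.163 mg/L as Cl₂.
Cl₂ equivalent: 5.163 mg/L × 570,000 L = 2943 g.
Product at 88.7% available Cl: 2943 / 0.887 = 3318 g.

3.32 kg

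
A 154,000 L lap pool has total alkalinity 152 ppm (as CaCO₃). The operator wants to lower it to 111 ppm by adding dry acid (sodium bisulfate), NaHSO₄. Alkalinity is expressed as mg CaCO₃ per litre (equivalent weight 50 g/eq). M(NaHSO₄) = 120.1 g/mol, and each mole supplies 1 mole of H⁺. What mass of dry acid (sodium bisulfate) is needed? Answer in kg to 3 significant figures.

15.2 kg

Alkalinity to neutralize: (152 − 111) = 41 mg/L as CaCO₃ × 154,000 L = 6314 g as CaCO₃.
Equivalents of H⁺ required: 6314 ÷ 50 g/eq = 126.3 eq = 126.3 mol NaHSO₄.
Mass of NaHSO₄: 126.3 × 120.1 = 15,170 g.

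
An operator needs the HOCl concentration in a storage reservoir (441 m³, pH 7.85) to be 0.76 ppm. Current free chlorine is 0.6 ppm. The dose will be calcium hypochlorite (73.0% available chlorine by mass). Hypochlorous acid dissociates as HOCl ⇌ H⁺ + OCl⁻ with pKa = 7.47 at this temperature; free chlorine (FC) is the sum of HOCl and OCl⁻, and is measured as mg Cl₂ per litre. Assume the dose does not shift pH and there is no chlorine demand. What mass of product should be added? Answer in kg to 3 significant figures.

Volume: 441 m³ = 441,000 L.
[OCl⁻]/[HOCl] = 10^(pH − pKa) = 10^(7.85 − 7.47) = 2.399; fraction as HOCl = 1/(1 + 2.399) = 0.2942.
Free chlorine required for 0.76 ppm HOCl: 0.76 / 0.2942 = 2.583 ppm.
FC to add: 2.583 − 0.6 = 1.983 mg/L as Cl₂.
Cl₂ equivalent: 1.983 mg/L × 441,000 L = 874.6 g.
Product at 73.0% available Cl: 874.6 / 0.73 = 1198 g.

1.20 kg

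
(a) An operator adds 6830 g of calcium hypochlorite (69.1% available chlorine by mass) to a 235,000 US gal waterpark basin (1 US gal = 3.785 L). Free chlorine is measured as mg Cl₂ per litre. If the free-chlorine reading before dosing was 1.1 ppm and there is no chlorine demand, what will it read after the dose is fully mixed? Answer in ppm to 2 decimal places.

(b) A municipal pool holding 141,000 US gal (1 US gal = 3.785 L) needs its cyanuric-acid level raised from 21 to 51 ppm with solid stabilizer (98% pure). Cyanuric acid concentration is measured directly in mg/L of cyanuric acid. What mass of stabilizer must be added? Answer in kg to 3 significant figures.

(a) Volume: 235,000 US gal × 3.785 L/gal = 889,475 L.
(a) Available chlorine delivered: 6830 g × 0.691 = 4720 g as Cl₂.
(a) Concentration rise: 4720 g / 889,475 L = 5.306 mg/L = 5.31 ppm.
(a) Final FC: 1.1 + 5.31 = 6.41 ppm.

(b) Volume: 141,000 US gal × 3.785 L/gal = 533,685 L.
(b) CYA to add: (51 − 21) = 30 mg/L × 533,685 L = 16,010 g cyanuric acid.
(b) At 98% purity: 16,010 / 0.98 = 16,340 g product.

(a) 6.41 ppm; (b) 16.3 kg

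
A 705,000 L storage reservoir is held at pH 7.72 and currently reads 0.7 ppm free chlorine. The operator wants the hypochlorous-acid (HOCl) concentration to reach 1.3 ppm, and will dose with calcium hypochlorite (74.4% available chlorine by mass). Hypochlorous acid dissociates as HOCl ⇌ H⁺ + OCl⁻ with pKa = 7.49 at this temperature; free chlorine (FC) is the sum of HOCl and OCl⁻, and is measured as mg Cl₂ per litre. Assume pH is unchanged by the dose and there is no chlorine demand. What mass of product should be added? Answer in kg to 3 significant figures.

2.66 kg

[OCl⁻]/[HOCl] = 10^(pH − pKa) = 10^(7.72 − 7.49) = 1.698; fraction as HOCl = 1/(1 + 1.698) = 0.3706.
Free chlorine required for 1.3 ppm HOCl: 1.3 / 0.3706 = 3.508 ppm.
FC to add: 3.508 − 0.7 = 2.808 mg/L as Cl₂.
Cl₂ equivalent: 2.808 mg/L × 705,000 L = 1979 g.
Product at 74.4% available Cl: 1979 / 0.744 = 2661 g.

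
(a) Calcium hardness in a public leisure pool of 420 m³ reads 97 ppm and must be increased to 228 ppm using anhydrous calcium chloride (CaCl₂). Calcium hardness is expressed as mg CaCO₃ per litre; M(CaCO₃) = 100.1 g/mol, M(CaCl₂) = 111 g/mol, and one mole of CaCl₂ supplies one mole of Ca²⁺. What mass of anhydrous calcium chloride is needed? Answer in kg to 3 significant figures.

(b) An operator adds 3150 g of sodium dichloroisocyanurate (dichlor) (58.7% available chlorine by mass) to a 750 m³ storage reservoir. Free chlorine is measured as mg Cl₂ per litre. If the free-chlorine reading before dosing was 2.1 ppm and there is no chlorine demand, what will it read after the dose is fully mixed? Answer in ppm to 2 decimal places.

(a) 61.0 kg; (b) 4.57 ppm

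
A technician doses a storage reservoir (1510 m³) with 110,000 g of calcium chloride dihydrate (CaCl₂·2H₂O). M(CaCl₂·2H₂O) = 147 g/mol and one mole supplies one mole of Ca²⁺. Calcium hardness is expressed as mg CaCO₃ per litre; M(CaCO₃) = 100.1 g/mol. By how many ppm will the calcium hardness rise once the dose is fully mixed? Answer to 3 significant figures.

49.6 ppm

Volume: 1510 m³ = 1,510,000 L.
Moles of Ca²⁺: 110,000 g ÷ 147 g/mol = 748.3 mol.
As CaCO₃: 748.3 mol × 100.1 g/mol = 74,900 g.
Rise: 74,900 g / 1,510,000 L × 1000 = 49.61 mg/L.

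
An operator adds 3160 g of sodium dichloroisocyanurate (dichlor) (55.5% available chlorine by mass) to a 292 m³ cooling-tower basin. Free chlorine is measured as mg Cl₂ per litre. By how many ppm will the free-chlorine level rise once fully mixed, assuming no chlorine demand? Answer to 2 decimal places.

6.01 ppm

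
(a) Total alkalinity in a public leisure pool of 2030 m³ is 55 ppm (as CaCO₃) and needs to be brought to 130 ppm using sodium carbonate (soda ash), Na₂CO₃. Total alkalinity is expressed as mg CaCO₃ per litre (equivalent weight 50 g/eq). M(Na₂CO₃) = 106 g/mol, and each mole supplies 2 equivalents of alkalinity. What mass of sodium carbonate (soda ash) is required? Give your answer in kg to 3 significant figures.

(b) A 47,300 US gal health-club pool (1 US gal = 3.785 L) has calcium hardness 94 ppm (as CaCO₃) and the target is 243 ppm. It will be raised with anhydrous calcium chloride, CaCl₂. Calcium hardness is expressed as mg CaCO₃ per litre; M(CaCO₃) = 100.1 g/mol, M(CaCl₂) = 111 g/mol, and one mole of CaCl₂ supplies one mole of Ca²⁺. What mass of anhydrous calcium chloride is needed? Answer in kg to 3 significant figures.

(a) 161 kg; (b) 29.6 kg

(a) Volume: 2030 m³ = 2,030,000 L.
(a) Alkalinity to add: (130 − 55) = 75 mg/L as CaCO₃ × 2,030,000 L = 152,200 g as CaCO₃.
(a) Equivalents: 152,200 g ÷ 50 g/eq = 3045 eq.
(a) Each mole of Na₂CO₃ supplies 2 eq, so 3045 / 2 = 1522 mol.
(a) Mass: 1522 mol × 106 g/mol = 161,400 g.

(b) Volume: 47,300 US gal × 3.785 L/gal = 179,030 L.
(b) Hardness to add: (243 − 94) = 149 mg/L as CaCO₃ × 179,030 L = 26,680 g as CaCO₃.
(b) Moles of Ca²⁺ (1 mol Ca²⁺ ≡ 1 mol CaCO₃): 26,680 / 100.1 g/mol = 266.5 mol.
(b) Mass of CaCl₂: 266.5 × 111 = 29,580 g.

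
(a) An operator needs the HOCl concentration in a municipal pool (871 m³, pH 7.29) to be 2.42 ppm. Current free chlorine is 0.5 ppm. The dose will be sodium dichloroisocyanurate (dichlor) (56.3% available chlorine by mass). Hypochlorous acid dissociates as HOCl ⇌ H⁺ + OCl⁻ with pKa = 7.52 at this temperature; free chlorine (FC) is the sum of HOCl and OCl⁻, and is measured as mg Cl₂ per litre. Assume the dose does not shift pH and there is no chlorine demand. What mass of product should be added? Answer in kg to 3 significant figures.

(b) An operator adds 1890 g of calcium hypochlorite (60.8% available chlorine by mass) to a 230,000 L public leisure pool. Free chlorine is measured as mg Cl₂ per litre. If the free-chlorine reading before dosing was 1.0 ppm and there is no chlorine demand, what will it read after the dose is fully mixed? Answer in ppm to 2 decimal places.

(a) Volume: 871 m³ = 871,000 L.
(a) [OCl⁻]/[HOCl] = 10^(pH − pKa) = 10^(7.29 − 7.52) = 0.5888; fraction as HOCl = 1/(1 + 0.5888) = 0.6294.
(a) Free chlorine required for 2.42 ppm HOCl: 2.42 / 0.6294 = 3.845 ppm.
(a) FC to add: 3.845 − 0.5 = 3.345 mg/L as Cl₂.
(a) Cl₂ equivalent: 3.345 mg/L × 871,000 L = 2913 g.
(a) Product at 56.3% available Cl: 2913 / 0.563 = 5175 g.

(b) Available chlorine delivered: 1890 g × 0.608 = 1149 g as Cl₂.
(b) Concentration rise: 1149 g / 230,000 L = 4.996 mg/L = 5.00 ppm.
(b) Final FC: 1.0 + 5.00 = 6.00 ppm.

(a) 5.17 kg; (b) 6.00 ppm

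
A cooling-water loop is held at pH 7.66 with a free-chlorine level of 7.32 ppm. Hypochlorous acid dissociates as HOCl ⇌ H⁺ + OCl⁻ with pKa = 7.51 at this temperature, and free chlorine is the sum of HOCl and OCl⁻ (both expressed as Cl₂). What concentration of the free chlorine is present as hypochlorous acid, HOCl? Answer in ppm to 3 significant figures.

[OCl⁻]/[HOCl] = 10^(pH − pKa) = 10^(7.66 − 7.51) = 10^0.15 = 1.413.
Fraction as HOCl = 1 / (1 + 1.413) = 0.4145.
HOCl = 0.4145 × 7.32 ppm = 3.034 ppm.

3.03 ppm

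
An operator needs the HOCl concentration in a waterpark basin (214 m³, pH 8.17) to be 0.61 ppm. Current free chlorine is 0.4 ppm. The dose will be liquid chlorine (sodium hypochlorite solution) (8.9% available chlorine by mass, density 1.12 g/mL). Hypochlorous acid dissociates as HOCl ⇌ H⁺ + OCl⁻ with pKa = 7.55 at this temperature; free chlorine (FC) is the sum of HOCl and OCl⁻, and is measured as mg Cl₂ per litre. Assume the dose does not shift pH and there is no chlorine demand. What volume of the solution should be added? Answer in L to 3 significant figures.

5.91 L

Volume: 214 m³ = 214,000 L.
[OCl⁻]/[HOCl] = 10^(pH − pKa) = 10^(8.17 − 7.55) = 4.169; fraction as HOCl = 1/(1 + 4.169) = 0.1935.
Free chlorine required for 0.61 ppm HOCl: 0.61 / 0.1935 = 3.153 ppm.
FC to add: 3.153 − 0.4 = 2.753 mg/L as Cl₂.
Cl₂ equivalent: 2.753 mg/L × 214,000 L = 589.1 g.
Product at 8.9% available Cl: 589.1 / 0.089 = 6619 g.
Volume: 6619 g ÷ 1.12 g/mL = 5910 mL.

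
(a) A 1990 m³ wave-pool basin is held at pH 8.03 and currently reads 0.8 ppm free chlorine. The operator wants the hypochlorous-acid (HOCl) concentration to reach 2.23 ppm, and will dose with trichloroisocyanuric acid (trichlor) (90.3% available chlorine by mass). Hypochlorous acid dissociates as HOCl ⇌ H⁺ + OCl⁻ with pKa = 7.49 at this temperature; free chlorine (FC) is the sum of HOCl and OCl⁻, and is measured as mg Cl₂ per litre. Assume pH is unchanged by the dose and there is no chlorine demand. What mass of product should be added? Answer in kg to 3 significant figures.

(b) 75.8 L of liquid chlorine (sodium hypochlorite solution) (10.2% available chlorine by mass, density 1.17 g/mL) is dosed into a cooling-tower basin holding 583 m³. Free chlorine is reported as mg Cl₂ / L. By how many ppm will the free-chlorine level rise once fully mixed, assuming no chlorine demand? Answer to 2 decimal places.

(a) 20.2 kg; (b) 15.52 ppm

(a) Volume: 1990 m³ = 1,990,000 L.
(a) [OCl⁻]/[HOCl] = 10^(pH − pKa) = 10^(8.03 − 7.49) = 3.467; fraction as HOCl = 1/(1 + 3.467) = 0.2238.
(a) Free chlorine required for 2.23 ppm HOCl: 2.23 / 0.2238 = 9.962 ppm.
(a) FC to add: 9.962 − 0.8 = 9.162 mg/L as Cl₂.
(a) Cl₂ equivalent: 9.162 mg/L × 1,990,000 L = 18,230 g.
(a) Product at 90.3% available Cl: 18,230 / 0.903 = 20,190 g.

(b) Volume: 583 m³ = 583,000 L.
(b) Mass of solution: 75.8 L × 1000 mL/L × 1.17 g/mL = 88,690 g.
(b) Available chlorine delivered: 88,690 g × 0.102 = 9046 g as Cl₂.
(b) Concentration rise: 9046 g / 583,000 L = 15.52 mg/L = 15.52 ppm.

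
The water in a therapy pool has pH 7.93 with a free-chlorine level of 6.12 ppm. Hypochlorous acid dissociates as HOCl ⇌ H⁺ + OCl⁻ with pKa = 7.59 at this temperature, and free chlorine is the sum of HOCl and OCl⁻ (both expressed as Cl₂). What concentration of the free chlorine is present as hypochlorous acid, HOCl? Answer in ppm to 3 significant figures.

1.92 ppm

[OCl⁻]/[HOCl] = 10^(pH − pKa) = 10^(7.93 − 7.59) = 10^0.34 = 2.188.
Fraction as HOCl = 1 / (1 + 2.188) = 0.3137.
HOCl = 0.3137 × 6.12 ppm = 1.92 ppm.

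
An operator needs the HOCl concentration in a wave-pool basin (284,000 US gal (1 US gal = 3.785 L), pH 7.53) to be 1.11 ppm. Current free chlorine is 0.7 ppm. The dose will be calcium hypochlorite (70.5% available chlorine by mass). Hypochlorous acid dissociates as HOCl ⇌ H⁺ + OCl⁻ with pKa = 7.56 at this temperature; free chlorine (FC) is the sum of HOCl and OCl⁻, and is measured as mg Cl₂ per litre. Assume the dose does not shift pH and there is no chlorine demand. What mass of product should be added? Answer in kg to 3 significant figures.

Volume: 284,000 US gal × 3.785 L/gal = 1,074,940 L.
[OCl⁻]/[HOCl] = 10^(pH − pKa) = 10^(7.53 − 7.56) = 0.9333; fraction as HOCl = 1/(1 + 0.9333) = 0.5173.
Free chlorine required for 1.11 ppm HOCl: 1.11 / 0.5173 = 2.146 ppm.
FC to add: 2.146 − 0.7 = 1.446 mg/L as Cl₂.
Cl₂ equivalent: 1.446 mg/L × 1,074,940 L = 1554 g.
Product at 70.5% available Cl: 1554 / 0.705 = 2205 g.

2.20 kg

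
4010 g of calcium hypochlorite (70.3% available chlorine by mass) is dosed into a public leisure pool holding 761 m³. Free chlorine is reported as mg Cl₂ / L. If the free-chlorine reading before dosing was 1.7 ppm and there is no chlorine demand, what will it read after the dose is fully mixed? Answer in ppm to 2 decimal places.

Volume: 761 m³ = 761,000 L.
Available chlorine delivered: 4010 g × 0.703 = 2819 g as Cl₂.
Concentration rise: 2819 g / 761,000 L = 3.704 mg/L = 3.70 ppm.
Final FC: 1.7 + 3.70 = 5.40 ppm.

5.40 ppm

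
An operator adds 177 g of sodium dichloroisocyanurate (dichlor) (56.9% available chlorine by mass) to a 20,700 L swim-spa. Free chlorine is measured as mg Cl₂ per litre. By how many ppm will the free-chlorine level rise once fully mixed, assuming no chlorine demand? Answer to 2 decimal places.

Available chlorine delivered: 177 g × 0.569 = 100.7 g as Cl₂.
Concentration rise: 100.7 g / 20,700 L = 4.865 mg/L = 4.87 ppm.

4.87 ppm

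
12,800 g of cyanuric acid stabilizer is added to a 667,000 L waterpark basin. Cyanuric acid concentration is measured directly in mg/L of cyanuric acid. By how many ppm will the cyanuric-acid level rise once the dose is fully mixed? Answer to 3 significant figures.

Rise: 12,800 g / 667,000 L × 1000 = 19.19 mg/L.

19.2 ppm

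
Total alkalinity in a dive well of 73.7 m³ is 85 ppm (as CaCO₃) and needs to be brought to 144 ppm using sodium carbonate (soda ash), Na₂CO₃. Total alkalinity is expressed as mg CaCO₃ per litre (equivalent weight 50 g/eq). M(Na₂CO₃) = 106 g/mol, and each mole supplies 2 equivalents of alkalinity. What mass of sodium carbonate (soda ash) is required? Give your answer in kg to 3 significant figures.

Volume: 73.7 m³ = 73,700 L.
Alkalinity to add: (144 − 85) = 59 mg/L as CaCO₃ × 73,700 L = 4348 g as CaCO₃.
Equivalents: 4348 g ÷ 50 g/eq = 86.97 eq.
Each mole of Na₂CO₃ supplies 2 eq, so 86.97 / 2 = 43.48 mol.
Mass: 43.48 mol × 106 g/mol = 4609 g.

4.61 kg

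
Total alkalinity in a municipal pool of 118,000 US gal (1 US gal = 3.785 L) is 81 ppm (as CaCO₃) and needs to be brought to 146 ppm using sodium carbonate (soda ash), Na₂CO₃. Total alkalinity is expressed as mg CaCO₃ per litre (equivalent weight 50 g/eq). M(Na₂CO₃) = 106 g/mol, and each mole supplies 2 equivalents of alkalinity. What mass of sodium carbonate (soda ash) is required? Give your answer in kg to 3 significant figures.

Volume: 118,000 US gal × 3.785 L/gal = 446,630 L.
Alkalinity to add: (146 − 81) = 65 mg/L as CaCO₃ × 446,630 L = 29,030 g as CaCO₃.
Equivalents: 29,030 g ÷ 50 g/eq = 580.6 eq.
Each mole of Na₂CO₃ supplies 2 eq, so 580.6 / 2 = 290.3 mol.
Mass: 290.3 mol × 106 g/mol = 30,770 g.

30.8 kg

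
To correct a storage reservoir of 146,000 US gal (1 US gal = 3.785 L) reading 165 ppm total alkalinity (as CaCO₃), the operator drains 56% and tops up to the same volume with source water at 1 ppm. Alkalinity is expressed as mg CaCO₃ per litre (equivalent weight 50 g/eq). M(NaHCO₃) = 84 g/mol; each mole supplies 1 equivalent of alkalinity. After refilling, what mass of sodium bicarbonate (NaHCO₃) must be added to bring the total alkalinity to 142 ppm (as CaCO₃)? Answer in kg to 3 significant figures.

Volume: 146,000 US gal × 3.785 L/gal = 552,610 L.
After draining 56% and refilling: 165 × 0.44 + 1 × 0.56 = 73.16 ppm.
Deficit to target: 142 − 73.16 = 68.84 mg/L.
As CaCO₃: 68.84 mg/L × 552,610 L = 38,040 g; ÷ 50 g/eq ÷ 1 = 760.8 mol NaHCO₃.
Mass: 760.8 × 84 = 63,910 g.

63.9 kg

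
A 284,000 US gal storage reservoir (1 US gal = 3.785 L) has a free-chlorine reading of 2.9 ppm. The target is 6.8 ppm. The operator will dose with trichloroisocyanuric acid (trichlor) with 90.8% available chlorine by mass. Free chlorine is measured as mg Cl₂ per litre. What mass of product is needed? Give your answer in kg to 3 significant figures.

Volume: 284,000 US gal × 3.785 L/gal = 1,074,940 L.
Chlorine deficit: 6.8 − 2.9 = 3.9 ppm = 3.9 mg/L as Cl₂.
Cl₂ equivalent needed: 3.9 mg/L × 1,074,940 L = 4,192,000 mg = 4192 g.
Product at 90.8% available chlorine: 4192 / 0.908 = 4617 g.

4.62 kg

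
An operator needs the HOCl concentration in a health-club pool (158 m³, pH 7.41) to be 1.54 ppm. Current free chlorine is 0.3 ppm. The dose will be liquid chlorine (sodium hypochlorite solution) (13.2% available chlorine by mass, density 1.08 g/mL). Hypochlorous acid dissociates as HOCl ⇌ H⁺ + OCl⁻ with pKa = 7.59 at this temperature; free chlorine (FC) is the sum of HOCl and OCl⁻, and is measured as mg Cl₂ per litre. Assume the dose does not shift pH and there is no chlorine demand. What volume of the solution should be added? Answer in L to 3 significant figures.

Volume: 158 m³ = 158,000 L.
[OCl⁻]/[HOCl] = 10^(pH − pKa) = 10^(7.41 − 7.59) = 0.6607; fraction as HOCl = 1/(1 + 0.6607) = 0.6022.
Free chlorine required for 1.54 ppm HOCl: 1.54 / 0.6022 = 2.557 ppm.
FC to add: 2.557 − 0.3 = 2.257 mg/L as Cl₂.
Cl₂ equivalent: 2.257 mg/L × 158,000 L = 356.7 g.
Product at 13.2% available Cl: 356.7 / 0.132 = 2702 g.
Volume: 2702 g ÷ 1.08 g/mL = 2502 mL.

2.50 L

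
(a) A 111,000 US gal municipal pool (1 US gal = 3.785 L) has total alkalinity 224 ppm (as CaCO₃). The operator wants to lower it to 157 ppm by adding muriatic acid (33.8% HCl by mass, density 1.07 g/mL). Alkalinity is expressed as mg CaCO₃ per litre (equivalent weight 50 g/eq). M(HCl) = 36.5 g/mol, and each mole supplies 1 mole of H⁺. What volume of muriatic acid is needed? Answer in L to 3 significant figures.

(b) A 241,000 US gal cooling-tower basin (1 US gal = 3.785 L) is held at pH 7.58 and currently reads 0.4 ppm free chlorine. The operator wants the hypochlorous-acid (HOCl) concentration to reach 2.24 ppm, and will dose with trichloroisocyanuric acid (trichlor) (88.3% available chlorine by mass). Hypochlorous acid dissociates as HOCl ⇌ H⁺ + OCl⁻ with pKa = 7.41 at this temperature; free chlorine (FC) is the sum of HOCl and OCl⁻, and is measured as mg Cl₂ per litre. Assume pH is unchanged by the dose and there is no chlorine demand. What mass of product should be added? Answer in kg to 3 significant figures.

(a) Volume: 111,000 US gal × 3.785 L/gal = 420,135 L.
(a) Alkalinity to neutralize: (224 − 157) = 67 mg/L as CaCO₃ × 420,135 L = 28,150 g as CaCO₃.
(a) Equivalents of H⁺ required: 28,150 ÷ 50 g/eq = 563 eq = 563 mol HCl.
(a) Mass of HCl: 563 × 36.5 = 20,550 g.
(a) Mass of 33.8% solution: 20,550 / 0.338 = 60,800 g.
(a) Volume: 60,800 g ÷ 1.07 g/mL = 56,820 mL.

(b) Volume: 241,000 US gal × 3.785 L/gal = 912,185 L.
(b) [OCl⁻]/[HOCl] = 10^(pH − pKa) = 10^(7.58 − 7.41) = 1.479; fraction as HOCl = 1/(1 + 1.479) = 0.4034.
(b) Free chlorine required for 2.24 ppm HOCl: 2.24 / 0.4034 = 5.553 ppm.
(b) FC to add: 5.553 − 0.4 = 5.153 mg/L as Cl₂.
(b) Cl₂ equivalent: 5.153 mg/L × 912,185 L = 4701 g.
(b) Product at 88.3% available Cl: 4701 / 0.883 = 5324 g.

(a) 56.8 L; (b) 5.32 kg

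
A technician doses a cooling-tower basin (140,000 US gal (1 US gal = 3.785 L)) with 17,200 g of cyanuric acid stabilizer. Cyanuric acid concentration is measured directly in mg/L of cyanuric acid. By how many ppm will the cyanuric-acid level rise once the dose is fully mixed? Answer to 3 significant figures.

32.5 ppm

Volume: 140,000 US gal × 3.785 L/gal = 529,900 L.
Rise: 17,200 g / 529,900 L × 1000 = 32.46 mg/L.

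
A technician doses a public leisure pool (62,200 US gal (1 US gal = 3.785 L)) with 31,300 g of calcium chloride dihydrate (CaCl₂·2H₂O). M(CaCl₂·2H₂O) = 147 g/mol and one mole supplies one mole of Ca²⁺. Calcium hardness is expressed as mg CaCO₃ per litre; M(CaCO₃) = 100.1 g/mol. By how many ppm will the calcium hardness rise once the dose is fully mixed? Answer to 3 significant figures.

Volume: 62,200 US gal × 3.785 L/gal = 235,427 L.
Moles of Ca²⁺: 31,300 g ÷ 147 g/mol = 212.9 mol.
As CaCO₃: 212.9 mol × 100.1 g/mol = 21,310 g.
Rise: 21,310 g / 235,427 L × 1000 = 90.53 mg/L.

90.5 ppm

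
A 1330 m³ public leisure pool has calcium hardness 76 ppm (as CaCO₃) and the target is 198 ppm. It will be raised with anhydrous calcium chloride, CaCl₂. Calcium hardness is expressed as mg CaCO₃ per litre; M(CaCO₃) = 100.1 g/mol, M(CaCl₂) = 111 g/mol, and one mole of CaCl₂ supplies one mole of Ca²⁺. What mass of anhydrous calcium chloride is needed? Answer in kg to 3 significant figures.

Volume: 1330 m³ = 1,330,000 L.
Hardness to add: (198 − 76) = 122 mg/L as CaCO₃ × 1,330,000 L = 162,300 g as CaCO₃.
Moles of Ca²⁺ (1 mol Ca²⁺ ≡ 1 mol CaCO₃): 162,300 / 100.1 g/mol = 1621 mol.
Mass of CaCl₂: 1621 × 111 = 179,900 g.

180 kg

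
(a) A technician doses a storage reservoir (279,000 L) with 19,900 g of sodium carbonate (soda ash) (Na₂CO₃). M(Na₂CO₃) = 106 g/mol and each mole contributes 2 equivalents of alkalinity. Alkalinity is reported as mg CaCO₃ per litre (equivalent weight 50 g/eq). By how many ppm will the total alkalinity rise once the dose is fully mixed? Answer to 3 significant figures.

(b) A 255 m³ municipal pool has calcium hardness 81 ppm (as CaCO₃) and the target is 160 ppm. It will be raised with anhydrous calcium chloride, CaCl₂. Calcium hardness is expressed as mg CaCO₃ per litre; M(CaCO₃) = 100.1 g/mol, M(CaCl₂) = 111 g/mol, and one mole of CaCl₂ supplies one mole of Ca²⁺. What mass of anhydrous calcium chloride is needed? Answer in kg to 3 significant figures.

(a) 67.3 ppm; (b) 22.3 kg

(a) Moles of Na₂CO₃: 19,900 g ÷ 106 g/mol = 187.7 mol → 375.5 eq of alkalinity.
(a) As CaCO₃: 375.5 eq × 50 g/eq = 18,770 g.
(a) Rise: 18,770 g / 279,000 L × 1000 = 67.29 mg/L.

(b) Volume: 255 m³ = 255,000 L.
(b) Hardness to add: (160 − 81) = 79 mg/L as CaCO₃ × 255,000 L = 20,140 g as CaCO₃.
(b) Moles of Ca²⁺ (1 mol Ca²⁺ ≡ 1 mol CaCO₃): 20,140 / 100.1 g/mol = 201.2 mol.
(b) Mass of CaCl₂: 201.2 × 111 = 22,340 g.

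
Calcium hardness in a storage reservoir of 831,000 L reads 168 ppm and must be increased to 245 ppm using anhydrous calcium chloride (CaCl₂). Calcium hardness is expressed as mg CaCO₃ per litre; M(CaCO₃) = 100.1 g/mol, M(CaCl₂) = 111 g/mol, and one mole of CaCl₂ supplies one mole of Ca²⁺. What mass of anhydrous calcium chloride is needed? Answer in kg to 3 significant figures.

71.0 kg

Hardness to add: (245 − 168) = 77 mg/L as CaCO₃ × 831,000 L = 63,990 g as CaCO₃.
Moles of Ca²⁺ (1 mol Ca²⁺ ≡ 1 mol CaCO₃): 63,990 / 100.1 g/mol = 639.2 mol.
Mass of CaCl₂: 639.2 × 111 = 70,950 g.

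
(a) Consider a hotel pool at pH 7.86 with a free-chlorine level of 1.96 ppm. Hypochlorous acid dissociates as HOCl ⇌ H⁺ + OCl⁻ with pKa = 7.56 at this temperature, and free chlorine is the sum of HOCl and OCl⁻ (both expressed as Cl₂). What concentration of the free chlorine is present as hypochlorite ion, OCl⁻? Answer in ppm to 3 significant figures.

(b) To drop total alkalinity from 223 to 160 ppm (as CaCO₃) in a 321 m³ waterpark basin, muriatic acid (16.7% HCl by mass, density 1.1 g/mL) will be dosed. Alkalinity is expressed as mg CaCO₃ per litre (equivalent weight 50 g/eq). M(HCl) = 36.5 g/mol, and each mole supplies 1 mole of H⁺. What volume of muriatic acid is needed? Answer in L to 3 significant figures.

(a) 1.31 ppm; (b) 80.4 L

(a) [OCl⁻]/[HOCl] = 10^(pH − pKa) = 10^(7.86 − 7.56) = 10^0.30 = 1.995.
(a) Fraction as HOCl = 1 / (1 + 1.995) = 0.3339.
(a) OCl⁻ = (1 − 0.3339) × 1.96 ppm = 1.306 ppm.

(b) Volume: 321 m³ = 321,000 L.
(b) Alkalinity to neutralize: (223 − 160) = 63 mg/L as CaCO₃ × 321,000 L = 20,220 g as CaCO₃.
(b) Equivalents of H⁺ required: 20,220 ÷ 50 g/eq = 404.5 eq = 404.5 mol HCl.
(b) Mass of HCl: 404.5 × 36.5 = 14,760 g.
(b) Mass of 16.7% solution: 14,760 / 0.167 = 88,400 g.
(b) Volume: 88,400 g ÷ 1.1 g/mL = 80,360 mL.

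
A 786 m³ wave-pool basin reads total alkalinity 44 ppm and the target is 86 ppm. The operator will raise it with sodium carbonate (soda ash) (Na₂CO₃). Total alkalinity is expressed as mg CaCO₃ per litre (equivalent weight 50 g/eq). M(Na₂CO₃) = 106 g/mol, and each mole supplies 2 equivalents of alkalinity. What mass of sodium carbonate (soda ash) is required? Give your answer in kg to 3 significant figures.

35.0 kg

Volume: 786 m³ = 786,000 L.
Alkalinity to add: (86 − 44) = 42 mg/L as CaCO₃ × 786,000 L = 33,010 g as CaCO₃.
Equivalents: 33,010 g ÷ 50 g/eq = 660.2 eq.
Each mole of Na₂CO₃ supplies 2 eq, so 660.2 / 2 = 330.1 mol.
Mass: 330.1 mol × 106 g/mol = 34,990 g.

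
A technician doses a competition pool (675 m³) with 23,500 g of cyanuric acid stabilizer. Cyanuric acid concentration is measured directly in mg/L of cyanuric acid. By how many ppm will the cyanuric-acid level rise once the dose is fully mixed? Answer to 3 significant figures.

Volume: 675 m³ = 675,000 L.
Rise: 23,500 g / 675,000 L × 1000 = 34.81 mg/L.

34.8 ppm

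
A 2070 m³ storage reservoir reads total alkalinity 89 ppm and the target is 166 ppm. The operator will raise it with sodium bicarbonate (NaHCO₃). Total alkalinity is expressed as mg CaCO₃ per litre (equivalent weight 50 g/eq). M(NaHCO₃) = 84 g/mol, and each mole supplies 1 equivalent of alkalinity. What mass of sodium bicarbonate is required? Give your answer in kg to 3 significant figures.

Volume: 2070 m³ = 2,070,000 L.
Alkalinity to add: (166 − 89) = 77 mg/L as CaCO₃ × 2,070,000 L = 159,400 g as CaCO₃.
Equivalents: 159,400 g ÷ 50 g/eq = 3188 eq.
NaHCO₃ supplies 1 eq per mole → 3188 mol.
Mass: 3188 mol × 84 g/mol = 267,800 g.

268 kg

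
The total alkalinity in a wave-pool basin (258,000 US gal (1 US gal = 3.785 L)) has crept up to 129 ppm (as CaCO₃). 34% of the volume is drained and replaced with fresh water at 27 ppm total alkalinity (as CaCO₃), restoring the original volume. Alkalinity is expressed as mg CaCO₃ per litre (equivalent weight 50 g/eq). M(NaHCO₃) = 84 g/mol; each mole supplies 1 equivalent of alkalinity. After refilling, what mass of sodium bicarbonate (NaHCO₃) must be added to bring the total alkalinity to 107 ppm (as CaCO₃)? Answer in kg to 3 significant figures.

20.8 kg

Volume: 258,000 US gal × 3.785 L/gal = 976,530 L.
After draining 34% and refilling: 129 × 0.66 + 27 × 0.34 = 94.32 ppm.
Deficit to target: 107 − 94.32 = 12.68 mg/L.
As CaCO₃: 12.68 mg/L × 976,530 L = 12,380 g; ÷ 50 g/eq ÷ 1 = 247.6 mol NaHCO₃.
Mass: 247.6 × 84 = 20,800 g.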